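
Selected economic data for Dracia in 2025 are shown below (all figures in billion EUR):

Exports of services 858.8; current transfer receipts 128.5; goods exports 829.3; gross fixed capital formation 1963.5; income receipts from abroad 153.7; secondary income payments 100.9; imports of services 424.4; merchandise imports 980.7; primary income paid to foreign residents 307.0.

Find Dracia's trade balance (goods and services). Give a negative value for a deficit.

Goods balance = 829.3 - 980.7 = -151.4
Services balance = 858.8 - 424.4 = 434.4
Trade balance (goods + services) = -151.4 + 434.4 = 283.0

283.0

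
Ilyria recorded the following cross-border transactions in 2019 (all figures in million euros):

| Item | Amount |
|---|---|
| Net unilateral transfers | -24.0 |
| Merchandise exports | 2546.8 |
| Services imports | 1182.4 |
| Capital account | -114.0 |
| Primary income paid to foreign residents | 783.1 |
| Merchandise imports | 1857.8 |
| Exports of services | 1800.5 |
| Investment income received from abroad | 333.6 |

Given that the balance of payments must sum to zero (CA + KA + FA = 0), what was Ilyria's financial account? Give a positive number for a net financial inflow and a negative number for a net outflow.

Goods balance = 2546.8 - 1857.8 = 689.0
Services balance = 1800.5 - 1182.4 = 618.1
Trade balance (goods + services) = 689.0 + 618.1 = 1307.1
Net primary income = 333.6 - 783.1 = -449.5
Net secondary income = -24.0
Current account = 1307.1 + (-449.5) + (-24.0) = 833.6
Financial account = -(833.6 + (-114.0)) = -719.6

-719.6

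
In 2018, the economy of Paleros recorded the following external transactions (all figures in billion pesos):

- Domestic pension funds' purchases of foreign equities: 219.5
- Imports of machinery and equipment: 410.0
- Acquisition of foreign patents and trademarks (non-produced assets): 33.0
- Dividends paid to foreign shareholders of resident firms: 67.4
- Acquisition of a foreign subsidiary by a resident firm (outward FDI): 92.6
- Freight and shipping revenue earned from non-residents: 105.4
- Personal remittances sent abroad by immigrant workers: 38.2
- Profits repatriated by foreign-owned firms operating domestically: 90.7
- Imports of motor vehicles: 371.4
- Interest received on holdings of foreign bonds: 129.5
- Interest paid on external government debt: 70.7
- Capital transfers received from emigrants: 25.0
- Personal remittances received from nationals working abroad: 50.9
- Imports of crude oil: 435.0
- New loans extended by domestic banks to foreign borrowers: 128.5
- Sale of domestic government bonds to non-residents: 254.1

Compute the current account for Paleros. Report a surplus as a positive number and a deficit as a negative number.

-1197.6

Goods: -371.4 - 410.0 - 435.0 = -1216.4
Services: 105.4
Primary income: -70.7 - 90.7 - 67.4 + 129.5 = -99.3
Secondary income: 50.9 - 38.2 = 12.7
Current account = (-1216.4) + 105.4 + (-99.3) + 12.7 = -1197.6
(Excluded from the current account — financial account: domestic pension funds' purchases of foreign equities 219.5, acquisition of a foreign subsidiary by a resident firm (outward FDI) 92.6, new loans extended by domestic banks to foreign borrowers 128.5, sale of domestic government bonds to non-residents 254.1; capital account: acquisition of foreign patents and trademarks (non-produced assets) 33.0, capital transfers received from emigrants 25.0.)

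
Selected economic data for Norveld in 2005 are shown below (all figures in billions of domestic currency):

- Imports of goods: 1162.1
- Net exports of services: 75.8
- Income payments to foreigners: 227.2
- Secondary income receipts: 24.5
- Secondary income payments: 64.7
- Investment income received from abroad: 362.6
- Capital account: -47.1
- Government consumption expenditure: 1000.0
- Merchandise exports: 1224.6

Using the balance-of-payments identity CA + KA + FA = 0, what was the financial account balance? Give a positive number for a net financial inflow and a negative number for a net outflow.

-186.4

Goods balance = 1224.6 - 1162.1 = 62.5
Services balance = 75.8
Trade balance (goods + services) = 62.5 + 75.8 = 138.3
Net primary income = 362.6 - 227.2 = 135.4
Net secondary income = 24.5 - 64.7 = -40.2
Current account = 138.3 + 135.4 + (-40.2) = 233.5
Financial account = -(233.5 + (-47.1)) = -186.4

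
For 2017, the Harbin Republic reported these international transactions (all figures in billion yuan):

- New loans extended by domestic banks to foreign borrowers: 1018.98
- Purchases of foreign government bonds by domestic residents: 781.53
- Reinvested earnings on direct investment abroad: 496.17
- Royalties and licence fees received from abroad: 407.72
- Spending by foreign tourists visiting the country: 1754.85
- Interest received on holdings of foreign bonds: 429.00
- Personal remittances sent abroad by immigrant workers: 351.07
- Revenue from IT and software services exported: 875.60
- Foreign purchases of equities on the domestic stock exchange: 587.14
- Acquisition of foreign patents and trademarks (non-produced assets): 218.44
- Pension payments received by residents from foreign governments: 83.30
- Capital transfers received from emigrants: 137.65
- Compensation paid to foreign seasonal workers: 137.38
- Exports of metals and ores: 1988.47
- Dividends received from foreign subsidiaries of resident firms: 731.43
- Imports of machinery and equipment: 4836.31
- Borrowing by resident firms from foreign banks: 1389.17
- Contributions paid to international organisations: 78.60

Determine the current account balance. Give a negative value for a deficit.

1363.18

Goods: -4836.31 + 1988.47 = -2847.84
Services: 407.72 + 1754.85 + 875.60 = 3038.17
Primary income: 731.43 + 496.17 - 137.38 + 429.00 = 1519.22
Secondary income: 83.30 - 351.07 - 78.60 = -346.37
Current account = (-2847.84) + 3038.17 + 1519.22 + (-346.37) = 1363.18
(Excluded from the current account — financial account: new loans extended by domestic banks to foreign borrowers 1018.98, purchases of foreign government bonds by domestic residents 781.53, foreign purchases of equities on the domestic stock exchange 587.14, borrowing by resident firms from foreign banks 1389.17; capital account: acquisition of foreign patents and trademarks (non-produced assets) 218.44, capital transfers received from emigrants 137.65.)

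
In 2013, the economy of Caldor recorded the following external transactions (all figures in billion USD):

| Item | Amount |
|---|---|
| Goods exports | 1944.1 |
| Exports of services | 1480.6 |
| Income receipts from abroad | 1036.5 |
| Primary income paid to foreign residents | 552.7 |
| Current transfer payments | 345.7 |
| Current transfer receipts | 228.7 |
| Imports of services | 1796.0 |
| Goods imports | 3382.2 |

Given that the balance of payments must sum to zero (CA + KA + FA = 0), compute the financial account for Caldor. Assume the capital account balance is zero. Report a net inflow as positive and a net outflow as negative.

Goods balance = 1944.1 - 3382.2 = -1438.1
Services balance = 1480.6 - 1796.0 = -315.4
Trade balance (goods + services) = -1438.1 + (-315.4) = -1753.5
Net primary income = 1036.5 - 552.7 = 483.8
Net secondary income = 228.7 - 345.7 = -117.0
Current account = -1753.5 + 483.8 + (-117.0) = -1386.7
Financial account = -(-1386.7) = 1386.7

1386.7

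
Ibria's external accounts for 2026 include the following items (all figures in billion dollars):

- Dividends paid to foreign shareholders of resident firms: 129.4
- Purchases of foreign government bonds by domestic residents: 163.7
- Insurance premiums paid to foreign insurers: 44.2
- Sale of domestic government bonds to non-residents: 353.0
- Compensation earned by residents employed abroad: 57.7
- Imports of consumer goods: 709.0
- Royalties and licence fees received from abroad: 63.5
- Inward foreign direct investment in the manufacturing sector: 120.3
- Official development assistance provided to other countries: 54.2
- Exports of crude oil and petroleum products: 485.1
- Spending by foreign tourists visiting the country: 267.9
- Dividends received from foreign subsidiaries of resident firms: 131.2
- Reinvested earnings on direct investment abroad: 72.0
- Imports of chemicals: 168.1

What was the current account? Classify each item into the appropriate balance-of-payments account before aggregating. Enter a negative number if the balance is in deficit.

Goods: -168.1 - 709.0 + 485.1 = -392.0
Services: 63.5 - 44.2 + 267.9 = 287.2
Primary income: -129.4 + 72.0 + 131.2 + 57.7 = 131.5
Secondary income: -54.2
Current account = (-392.0) + 287.2 + 131.5 + (-54.2) = -27.5
(Excluded from the current account — financial account: purchases of foreign government bonds by domestic residents 163.7, sale of domestic government bonds to non-residents 353.0, inward foreign direct investment in the manufacturing sector 120.3.)

-27.5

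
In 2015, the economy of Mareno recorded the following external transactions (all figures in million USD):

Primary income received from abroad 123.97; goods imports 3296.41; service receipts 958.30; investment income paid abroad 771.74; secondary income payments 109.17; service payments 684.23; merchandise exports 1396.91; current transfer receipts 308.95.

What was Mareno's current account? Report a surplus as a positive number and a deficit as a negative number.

Goods balance = 1396.91 - 3296.41 = -1899.50
Services balance = 958.30 - 684.23 = 274.07
Trade balance (goods + services) = -1899.50 + 274.07 = -1625.43
Net primary income = 123.97 - 771.74 = -647.77
Net secondary income = 308.95 - 109.17 = 199.78
Current account = -1625.43 + (-647.77) + 199.78 = -2073.42

-2073.42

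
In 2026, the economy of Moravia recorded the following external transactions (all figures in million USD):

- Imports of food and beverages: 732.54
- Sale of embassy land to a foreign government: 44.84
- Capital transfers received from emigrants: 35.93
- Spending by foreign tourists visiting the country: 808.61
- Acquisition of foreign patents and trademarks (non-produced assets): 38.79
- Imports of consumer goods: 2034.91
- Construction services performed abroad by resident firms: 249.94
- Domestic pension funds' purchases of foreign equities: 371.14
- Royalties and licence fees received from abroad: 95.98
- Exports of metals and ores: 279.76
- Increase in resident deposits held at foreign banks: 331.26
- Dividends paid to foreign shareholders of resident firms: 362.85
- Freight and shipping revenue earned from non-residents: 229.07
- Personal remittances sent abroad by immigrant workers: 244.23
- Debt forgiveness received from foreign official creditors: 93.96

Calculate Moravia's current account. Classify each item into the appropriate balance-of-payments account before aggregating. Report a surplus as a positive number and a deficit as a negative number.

Goods: -732.54 - 2034.91 + 279.76 = -2487.69
Services: 95.98 + 249.94 + 229.07 + 808.61 = 1383.60
Primary income: -362.85
Secondary income: -244.23
Current account = (-2487.69) + 1383.60 + (-362.85) + (-244.23) = -1711.17
(Excluded from the current account — capital account: sale of embassy land to a foreign government 44.84, capital transfers received from emigrants 35.93, acquisition of foreign patents and trademarks (non-produced assets) 38.79, debt forgiveness received from foreign official creditors 93.96; financial account: domestic pension funds' purchases of foreign equities 371.14, increase in resident deposits held at foreign banks 331.26.)

-1711.17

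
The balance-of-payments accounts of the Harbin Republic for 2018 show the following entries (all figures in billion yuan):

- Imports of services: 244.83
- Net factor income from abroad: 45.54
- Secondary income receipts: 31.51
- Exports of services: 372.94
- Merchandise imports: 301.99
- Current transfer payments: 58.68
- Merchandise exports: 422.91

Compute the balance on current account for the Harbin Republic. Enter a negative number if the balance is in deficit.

Goods balance = 422.91 - 301.99 = 120.92
Services balance = 372.94 - 244.83 = 128.11
Trade balance (goods + services) = 120.92 + 128.11 = 249.03
Net primary income = 45.54
Net secondary income = 31.51 - 58.68 = -27.17
Current account = 249.03 + 45.54 + (-27.17) = 267.40

267.40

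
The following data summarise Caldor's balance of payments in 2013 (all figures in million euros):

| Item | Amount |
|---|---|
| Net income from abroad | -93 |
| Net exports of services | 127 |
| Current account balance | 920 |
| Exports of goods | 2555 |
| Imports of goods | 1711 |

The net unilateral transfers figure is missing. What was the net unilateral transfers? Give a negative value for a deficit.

42

Current account = goods balance + services balance + net primary income + net secondary income
Sum of the known components = 878
Net unilateral transfers = CA - (known components) = 920 - 878 = 42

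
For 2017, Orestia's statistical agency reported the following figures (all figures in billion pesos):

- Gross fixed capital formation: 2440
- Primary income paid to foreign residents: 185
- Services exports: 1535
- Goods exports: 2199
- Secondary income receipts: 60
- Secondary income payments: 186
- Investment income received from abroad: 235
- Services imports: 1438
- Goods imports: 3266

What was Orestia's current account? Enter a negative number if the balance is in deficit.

Goods balance = 2199 - 3266 = -1067
Services balance = 1535 - 1438 = 97
Trade balance (goods + services) = -1067 + 97 = -970
Net primary income = 235 - 185 = 50
Net secondary income = 60 - 186 = -126
Current account = -970 + 50 + (-126) = -1046

-1046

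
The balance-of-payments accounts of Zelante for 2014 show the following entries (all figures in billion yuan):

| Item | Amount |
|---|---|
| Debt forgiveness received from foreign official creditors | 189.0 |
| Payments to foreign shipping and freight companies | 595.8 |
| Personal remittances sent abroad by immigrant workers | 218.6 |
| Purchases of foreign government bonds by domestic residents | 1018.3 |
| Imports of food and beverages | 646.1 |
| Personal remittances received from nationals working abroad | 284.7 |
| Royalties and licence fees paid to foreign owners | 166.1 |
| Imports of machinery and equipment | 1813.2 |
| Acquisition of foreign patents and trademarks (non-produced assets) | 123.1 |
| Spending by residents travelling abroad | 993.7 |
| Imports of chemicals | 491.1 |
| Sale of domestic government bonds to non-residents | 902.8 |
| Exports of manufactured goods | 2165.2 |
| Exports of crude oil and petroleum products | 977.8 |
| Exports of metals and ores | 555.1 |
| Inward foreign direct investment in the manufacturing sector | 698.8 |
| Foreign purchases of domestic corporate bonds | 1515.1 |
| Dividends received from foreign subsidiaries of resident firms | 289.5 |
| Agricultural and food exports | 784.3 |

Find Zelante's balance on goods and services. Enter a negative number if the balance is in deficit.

Goods: 977.8 + 555.1 - 646.1 - 1813.2 + 784.3 + 2165.2 - 491.1 = 1532.0
Services: -595.8 - 993.7 - 166.1 = -1755.6
Trade balance = 1532.0 + (-1755.6) = -223.6
(Excluded from the trade balance — capital account: debt forgiveness received from foreign official creditors 189.0, acquisition of foreign patents and trademarks (non-produced assets) 123.1; secondary income: personal remittances sent abroad by immigrant workers 218.6, personal remittances received from nationals working abroad 284.7; financial account: purchases of foreign government bonds by domestic residents 1018.3, sale of domestic government bonds to non-residents 902.8, inward foreign direct investment in the manufacturing sector 698.8, foreign purchases of domestic corporate bonds 1515.1; primary income: dividends received from foreign subsidiaries of resident firms 289.5.)

-223.6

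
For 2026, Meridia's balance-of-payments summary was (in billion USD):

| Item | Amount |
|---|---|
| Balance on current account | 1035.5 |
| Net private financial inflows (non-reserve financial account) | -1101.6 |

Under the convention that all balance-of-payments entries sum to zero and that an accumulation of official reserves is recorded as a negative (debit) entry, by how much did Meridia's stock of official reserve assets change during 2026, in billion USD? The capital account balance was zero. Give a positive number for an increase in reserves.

Official reserve transactions balance = -(1035.5 + (-1101.6)) = 66.1
An accumulation of reserves is recorded as a debit (negative entry), so the change in the stock of reserves is the negative of that balance.
Change in official reserves = -(66.1) = -66.1

-66.1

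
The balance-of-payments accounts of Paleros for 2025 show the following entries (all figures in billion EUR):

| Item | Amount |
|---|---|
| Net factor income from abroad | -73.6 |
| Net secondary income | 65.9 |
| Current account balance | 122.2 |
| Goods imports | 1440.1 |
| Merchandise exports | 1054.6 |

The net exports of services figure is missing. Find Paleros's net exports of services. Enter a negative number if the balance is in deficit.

515.4

Current account = goods balance + services balance + net primary income + net secondary income
Sum of the known components = -393.2
Net exports of services = CA - (known components) = 122.2 - (-393.2) = 515.4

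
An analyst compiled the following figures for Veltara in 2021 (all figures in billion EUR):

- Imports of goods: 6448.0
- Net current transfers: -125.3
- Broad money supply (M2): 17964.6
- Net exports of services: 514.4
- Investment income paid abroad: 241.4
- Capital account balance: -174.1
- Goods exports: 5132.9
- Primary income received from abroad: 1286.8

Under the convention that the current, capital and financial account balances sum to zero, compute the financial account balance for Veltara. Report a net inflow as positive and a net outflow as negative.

Goods balance = 5132.9 - 6448.0 = -1315.1
Services balance = 514.4
Trade balance (goods + services) = -1315.1 + 514.4 = -800.7
Net primary income = 1286.8 - 241.4 = 1045.4
Net secondary income = -125.3
Current account = -800.7 + 1045.4 + (-125.3) = 119.4
Financial account = -(119.4 + (-174.1)) = 54.7

54.7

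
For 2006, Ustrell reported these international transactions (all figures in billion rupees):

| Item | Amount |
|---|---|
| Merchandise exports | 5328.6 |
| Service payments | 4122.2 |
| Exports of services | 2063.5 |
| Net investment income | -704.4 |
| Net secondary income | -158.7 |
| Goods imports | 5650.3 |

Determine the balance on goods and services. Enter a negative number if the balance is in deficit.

Goods balance = 5328.6 - 5650.3 = -321.7
Services balance = 2063.5 - 4122.2 = -2058.7
Trade balance (goods + services) = -321.7 + (-2058.7) = -2380.4

-2380.4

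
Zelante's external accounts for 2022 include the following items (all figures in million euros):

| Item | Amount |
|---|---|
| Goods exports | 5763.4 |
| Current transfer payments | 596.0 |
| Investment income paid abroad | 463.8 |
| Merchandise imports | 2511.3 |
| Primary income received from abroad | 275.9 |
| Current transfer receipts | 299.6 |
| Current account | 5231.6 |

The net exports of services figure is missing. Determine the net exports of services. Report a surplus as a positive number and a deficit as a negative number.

2463.8

Current account = goods balance + services balance + net primary income + net secondary income
Sum of the known components = 2767.8
Net exports of services = CA - (known components) = 5231.6 - 2767.8 = 2463.8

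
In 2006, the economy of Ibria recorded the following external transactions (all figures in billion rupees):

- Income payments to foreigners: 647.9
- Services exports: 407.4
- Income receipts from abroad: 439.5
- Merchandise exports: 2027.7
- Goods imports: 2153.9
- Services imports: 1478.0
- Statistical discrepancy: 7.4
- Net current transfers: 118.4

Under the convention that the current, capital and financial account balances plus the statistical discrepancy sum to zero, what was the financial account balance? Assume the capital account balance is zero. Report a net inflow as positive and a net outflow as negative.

Goods balance = 2027.7 - 2153.9 = -126.2
Services balance = 407.4 - 1478.0 = -1070.6
Trade balance (goods + services) = -126.2 + (-1070.6) = -1196.8
Net primary income = 439.5 - 647.9 = -208.4
Net secondary income = 118.4
Current account = -1196.8 + (-208.4) + 118.4 = -1286.8
Financial account = -(-1286.8 + 7.4) = 1279.4

1279.4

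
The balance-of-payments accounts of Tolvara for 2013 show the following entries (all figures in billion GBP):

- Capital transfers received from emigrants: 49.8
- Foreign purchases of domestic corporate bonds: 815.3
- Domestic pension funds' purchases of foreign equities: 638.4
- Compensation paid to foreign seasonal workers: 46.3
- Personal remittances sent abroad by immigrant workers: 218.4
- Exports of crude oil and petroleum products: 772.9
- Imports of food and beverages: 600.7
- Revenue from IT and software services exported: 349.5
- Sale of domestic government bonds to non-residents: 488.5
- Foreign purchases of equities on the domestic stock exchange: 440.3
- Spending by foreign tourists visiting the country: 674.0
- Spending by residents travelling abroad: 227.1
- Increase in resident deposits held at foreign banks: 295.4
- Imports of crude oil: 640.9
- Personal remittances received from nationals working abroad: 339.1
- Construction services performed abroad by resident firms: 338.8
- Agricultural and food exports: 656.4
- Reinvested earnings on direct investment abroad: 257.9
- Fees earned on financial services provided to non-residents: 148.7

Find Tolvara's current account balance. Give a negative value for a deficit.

Goods: -600.7 - 640.9 + 656.4 + 772.9 = 187.7
Services: 148.7 + 338.8 + 674.0 - 227.1 + 349.5 = 1283.9
Primary income: 257.9 - 46.3 = 211.6
Secondary income: 339.1 - 218.4 = 120.7
Current account = 187.7 + 1283.9 + 211.6 + 120.7 = 1803.9
(Excluded from the current account — capital account: capital transfers received from emigrants 49.8; financial account: foreign purchases of domestic corporate bonds 815.3, domestic pension funds' purchases of foreign equities 638.4, sale of domestic government bonds to non-residents 488.5, foreign purchases of equities on the domestic stock exchange 440.3, increase in resident deposits held at foreign banks 295.4.)

1803.9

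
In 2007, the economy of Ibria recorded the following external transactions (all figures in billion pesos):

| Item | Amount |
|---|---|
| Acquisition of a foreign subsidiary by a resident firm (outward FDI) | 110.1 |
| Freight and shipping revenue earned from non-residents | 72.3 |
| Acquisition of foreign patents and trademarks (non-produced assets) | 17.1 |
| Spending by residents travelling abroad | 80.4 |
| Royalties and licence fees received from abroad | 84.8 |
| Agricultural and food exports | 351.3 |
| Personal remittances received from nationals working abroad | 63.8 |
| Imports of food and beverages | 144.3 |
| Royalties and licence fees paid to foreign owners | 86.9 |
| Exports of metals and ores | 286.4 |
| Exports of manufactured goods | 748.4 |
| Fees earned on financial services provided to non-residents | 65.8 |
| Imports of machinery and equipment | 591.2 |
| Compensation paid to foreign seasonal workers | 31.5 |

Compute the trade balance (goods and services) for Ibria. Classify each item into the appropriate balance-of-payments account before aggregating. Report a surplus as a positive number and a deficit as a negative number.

Goods: -144.3 - 591.2 + 748.4 + 351.3 + 286.4 = 650.6
Services: 65.8 + 72.3 - 86.9 - 80.4 + 84.8 = 55.6
Trade balance = 650.6 + 55.6 = 706.2
(Excluded from the trade balance — financial account: acquisition of a foreign subsidiary by a resident firm (outward FDI) 110.1; capital account: acquisition of foreign patents and trademarks (non-produced assets) 17.1; secondary income: personal remittances received from nationals working abroad 63.8; primary income: compensation paid to foreign seasonal workers 31.5.)

706.2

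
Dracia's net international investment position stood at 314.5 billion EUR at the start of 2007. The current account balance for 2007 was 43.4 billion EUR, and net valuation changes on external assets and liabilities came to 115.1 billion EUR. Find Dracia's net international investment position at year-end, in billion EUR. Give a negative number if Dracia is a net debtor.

Change in NIIP = current account + net valuation change = 43.4 + 115.1 = 158.5
End-of-year NIIP = 314.5 + 158.5 = 473.0

473.0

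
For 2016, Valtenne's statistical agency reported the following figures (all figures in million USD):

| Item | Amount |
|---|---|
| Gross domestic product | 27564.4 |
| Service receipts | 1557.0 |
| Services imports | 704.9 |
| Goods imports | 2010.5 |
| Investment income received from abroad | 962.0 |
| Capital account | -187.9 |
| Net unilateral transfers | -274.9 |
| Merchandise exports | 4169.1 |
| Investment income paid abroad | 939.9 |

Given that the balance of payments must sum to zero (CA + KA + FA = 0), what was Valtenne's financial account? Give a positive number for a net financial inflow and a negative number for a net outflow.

Goods balance = 4169.1 - 2010.5 = 2158.6
Services balance = 1557.0 - 704.9 = 852.1
Trade balance (goods + services) = 2158.6 + 852.1 = 3010.7
Net primary income = 962.0 - 939.9 = 22.1
Net secondary income = -274.9
Current account = 3010.7 + 22.1 + (-274.9) = 2757.9
Financial account = -(2757.9 + (-187.9)) = -2570.0

-2570.0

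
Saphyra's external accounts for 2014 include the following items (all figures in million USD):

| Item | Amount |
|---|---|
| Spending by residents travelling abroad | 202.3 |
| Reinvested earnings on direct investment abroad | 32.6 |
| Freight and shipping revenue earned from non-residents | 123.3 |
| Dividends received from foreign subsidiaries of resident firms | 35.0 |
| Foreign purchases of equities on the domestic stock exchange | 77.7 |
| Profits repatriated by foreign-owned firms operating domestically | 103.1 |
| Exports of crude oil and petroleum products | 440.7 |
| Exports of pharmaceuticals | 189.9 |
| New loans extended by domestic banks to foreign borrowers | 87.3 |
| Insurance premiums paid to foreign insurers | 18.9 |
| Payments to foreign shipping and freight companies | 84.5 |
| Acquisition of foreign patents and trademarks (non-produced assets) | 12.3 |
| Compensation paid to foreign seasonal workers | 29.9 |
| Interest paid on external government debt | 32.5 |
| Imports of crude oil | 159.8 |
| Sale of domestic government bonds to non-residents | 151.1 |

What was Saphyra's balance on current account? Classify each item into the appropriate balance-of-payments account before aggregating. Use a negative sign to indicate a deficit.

Goods: -159.8 + 440.7 + 189.9 = 470.8
Services: -202.3 - 18.9 + 123.3 - 84.5 = -182.4
Primary income: 35.0 + 32.6 - 103.1 - 32.5 - 29.9 = -97.9
Current account = 470.8 + (-182.4) + (-97.9) = 190.5
(Excluded from the current account — financial account: foreign purchases of equities on the domestic stock exchange 77.7, new loans extended by domestic banks to foreign borrowers 87.3, sale of domestic government bonds to non-residents 151.1; capital account: acquisition of foreign patents and trademarks (non-produced assets) 12.3.)

190.5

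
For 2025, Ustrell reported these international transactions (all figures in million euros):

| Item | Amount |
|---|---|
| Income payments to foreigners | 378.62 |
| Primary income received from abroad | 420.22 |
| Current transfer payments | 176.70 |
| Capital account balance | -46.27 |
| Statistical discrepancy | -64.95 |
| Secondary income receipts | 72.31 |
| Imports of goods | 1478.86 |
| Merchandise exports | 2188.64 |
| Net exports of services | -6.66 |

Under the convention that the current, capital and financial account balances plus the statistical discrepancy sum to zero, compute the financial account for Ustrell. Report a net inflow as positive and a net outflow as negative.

Goods balance = 2188.64 - 1478.86 = 709.78
Services balance = -6.66
Trade balance (goods + services) = 709.78 + (-6.66) = 703.12
Net primary income = 420.22 - 378.62 = 41.60
Net secondary income = 72.31 - 176.70 = -104.39
Current account = 703.12 + 41.60 + (-104.39) = 640.33
Financial account = -(640.33 + (-46.27) + (-64.95)) = -529.11

-529.11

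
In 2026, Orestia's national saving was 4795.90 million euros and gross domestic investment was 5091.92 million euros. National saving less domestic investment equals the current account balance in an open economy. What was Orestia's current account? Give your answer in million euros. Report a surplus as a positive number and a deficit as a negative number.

CA = S - I = 4795.90 - 5091.92 = -296.02

-296.02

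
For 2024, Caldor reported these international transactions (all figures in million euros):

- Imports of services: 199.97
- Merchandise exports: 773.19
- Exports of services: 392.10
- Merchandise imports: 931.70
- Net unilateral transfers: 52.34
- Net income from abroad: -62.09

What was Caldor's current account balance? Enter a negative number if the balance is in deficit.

Goods balance = 773.19 - 931.70 = -158.51
Services balance = 392.10 - 199.97 = 192.13
Trade balance (goods + services) = -158.51 + 192.13 = 33.62
Net primary income = -62.09
Net secondary income = 52.34
Current account = 33.62 + (-62.09) + 52.34 = 23.87

23.87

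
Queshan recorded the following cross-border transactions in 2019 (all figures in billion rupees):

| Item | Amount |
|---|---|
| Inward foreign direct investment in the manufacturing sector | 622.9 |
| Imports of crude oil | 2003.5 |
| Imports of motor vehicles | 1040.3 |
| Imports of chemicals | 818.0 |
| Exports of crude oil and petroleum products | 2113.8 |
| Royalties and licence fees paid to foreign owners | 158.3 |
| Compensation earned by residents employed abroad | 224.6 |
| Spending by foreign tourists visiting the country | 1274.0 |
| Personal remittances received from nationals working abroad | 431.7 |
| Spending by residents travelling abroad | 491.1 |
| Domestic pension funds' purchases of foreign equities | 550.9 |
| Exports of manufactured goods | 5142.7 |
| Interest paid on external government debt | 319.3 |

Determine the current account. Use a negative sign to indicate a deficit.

4356.3

Goods: 2113.8 + 5142.7 - 2003.5 - 1040.3 - 818.0 = 3394.7
Services: -491.1 + 1274.0 - 158.3 = 624.6
Primary income: -319.3 + 224.6 = -94.7
Secondary income: 431.7
Current account = 3394.7 + 624.6 + (-94.7) + 431.7 = 4356.3
(Excluded from the current account — financial account: inward foreign direct investment in the manufacturing sector 622.9, domestic pension funds' purchases of foreign equities 550.9.)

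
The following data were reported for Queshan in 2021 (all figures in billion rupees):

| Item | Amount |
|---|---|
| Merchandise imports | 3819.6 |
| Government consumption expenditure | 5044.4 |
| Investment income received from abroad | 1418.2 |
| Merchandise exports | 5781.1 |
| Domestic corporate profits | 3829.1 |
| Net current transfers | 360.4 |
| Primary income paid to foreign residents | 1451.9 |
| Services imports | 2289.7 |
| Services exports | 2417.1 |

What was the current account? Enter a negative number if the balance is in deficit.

2415.6

Goods balance = 5781.1 - 3819.6 = 1961.5
Services balance = 2417.1 - 2289.7 = 127.4
Trade balance (goods + services) = 1961.5 + 127.4 = 2088.9
Net primary income = 1418.2 - 1451.9 = -33.7
Net secondary income = 360.4
Current account = 2088.9 + (-33.7) + 360.4 = 2415.6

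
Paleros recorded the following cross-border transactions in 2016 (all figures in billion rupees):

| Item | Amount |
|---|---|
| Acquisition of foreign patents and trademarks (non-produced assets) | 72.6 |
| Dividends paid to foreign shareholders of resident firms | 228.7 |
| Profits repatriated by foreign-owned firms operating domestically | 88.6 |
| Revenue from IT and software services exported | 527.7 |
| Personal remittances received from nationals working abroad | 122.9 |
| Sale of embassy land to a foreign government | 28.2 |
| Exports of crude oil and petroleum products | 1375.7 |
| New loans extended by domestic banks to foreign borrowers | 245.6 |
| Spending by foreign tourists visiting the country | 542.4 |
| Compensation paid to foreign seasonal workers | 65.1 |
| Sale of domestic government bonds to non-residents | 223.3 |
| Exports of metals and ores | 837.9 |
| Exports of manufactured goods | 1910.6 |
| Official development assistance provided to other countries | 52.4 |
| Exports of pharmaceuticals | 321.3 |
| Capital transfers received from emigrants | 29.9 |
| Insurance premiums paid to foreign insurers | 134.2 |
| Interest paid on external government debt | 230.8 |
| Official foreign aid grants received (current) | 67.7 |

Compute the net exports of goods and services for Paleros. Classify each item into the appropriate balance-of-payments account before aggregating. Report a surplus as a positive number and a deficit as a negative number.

Goods: 1375.7 + 837.9 + 321.3 + 1910.6 = 4445.5
Services: 527.7 - 134.2 + 542.4 = 935.9
Trade balance = 4445.5 + 935.9 = 5381.4
(Excluded from the trade balance — capital account: acquisition of foreign patents and trademarks (non-produced assets) 72.6, sale of embassy land to a foreign government 28.2, capital transfers received from emigrants 29.9; primary income: dividends paid to foreign shareholders of resident firms 228.7, profits repatriated by foreign-owned firms operating domestically 88.6, compensation paid to foreign seasonal workers 65.1, interest paid on external government debt 230.8; secondary income: personal remittances received from nationals working abroad 122.9, official development assistance provided to other countries 52.4, official foreign aid grants received (current) 67.7; financial account: new loans extended by domestic banks to foreign borrowers 245.6, sale of domestic government bonds to non-residents 223.3.)

5381.4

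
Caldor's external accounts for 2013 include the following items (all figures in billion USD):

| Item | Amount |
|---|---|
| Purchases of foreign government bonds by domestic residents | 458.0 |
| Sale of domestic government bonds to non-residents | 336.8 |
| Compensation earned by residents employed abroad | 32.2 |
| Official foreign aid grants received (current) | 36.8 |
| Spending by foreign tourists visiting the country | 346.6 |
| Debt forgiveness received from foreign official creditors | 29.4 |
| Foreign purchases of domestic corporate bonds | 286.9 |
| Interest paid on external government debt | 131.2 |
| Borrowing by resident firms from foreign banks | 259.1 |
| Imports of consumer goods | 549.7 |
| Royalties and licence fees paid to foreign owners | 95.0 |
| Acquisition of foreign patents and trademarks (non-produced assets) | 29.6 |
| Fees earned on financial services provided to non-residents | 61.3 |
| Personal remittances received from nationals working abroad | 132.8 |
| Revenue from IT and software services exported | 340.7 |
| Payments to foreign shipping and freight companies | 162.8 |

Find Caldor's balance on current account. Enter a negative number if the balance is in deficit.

11.7

Goods: -549.7
Services: 346.6 - 95.0 - 162.8 + 340.7 + 61.3 = 490.8
Primary income: -131.2 + 32.2 = -99.0
Secondary income: 132.8 + 36.8 = 169.6
Current account = (-549.7) + 490.8 + (-99.0) + 169.6 = 11.7
(Excluded from the current account — financial account: purchases of foreign government bonds by domestic residents 458.0, sale of domestic government bonds to non-residents 336.8, foreign purchases of domestic corporate bonds 286.9, borrowing by resident firms from foreign banks 259.1; capital account: debt forgiveness received from foreign official creditors 29.4, acquisition of foreign patents and trademarks (non-produced assets) 29.6.)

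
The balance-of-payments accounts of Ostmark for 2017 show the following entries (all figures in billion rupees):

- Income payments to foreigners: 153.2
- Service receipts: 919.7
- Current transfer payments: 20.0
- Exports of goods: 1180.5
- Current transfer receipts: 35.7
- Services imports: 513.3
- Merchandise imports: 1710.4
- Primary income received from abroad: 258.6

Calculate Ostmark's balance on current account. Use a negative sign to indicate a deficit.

-2.4

Goods balance = 1180.5 - 1710.4 = -529.9
Services balance = 919.7 - 513.3 = 406.4
Trade balance (goods + services) = -529.9 + 406.4 = -123.5
Net primary income = 258.6 - 153.2 = 105.4
Net secondary income = 35.7 - 20.0 = 15.7
Current account = -123.5 + 105.4 + 15.7 = -2.4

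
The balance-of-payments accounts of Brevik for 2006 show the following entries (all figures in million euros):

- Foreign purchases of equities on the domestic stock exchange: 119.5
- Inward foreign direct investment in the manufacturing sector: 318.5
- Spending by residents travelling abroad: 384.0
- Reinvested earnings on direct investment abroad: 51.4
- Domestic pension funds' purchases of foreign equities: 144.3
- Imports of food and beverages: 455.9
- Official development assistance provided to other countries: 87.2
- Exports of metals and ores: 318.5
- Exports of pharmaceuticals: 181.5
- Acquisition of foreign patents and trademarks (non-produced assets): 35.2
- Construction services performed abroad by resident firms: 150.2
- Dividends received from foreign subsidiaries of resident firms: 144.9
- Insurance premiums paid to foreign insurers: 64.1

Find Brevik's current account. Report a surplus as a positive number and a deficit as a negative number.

-144.7

Goods: 181.5 - 455.9 + 318.5 = 44.1
Services: -64.1 - 384.0 + 150.2 = -297.9
Primary income: 51.4 + 144.9 = 196.3
Secondary income: -87.2
Current account = 44.1 + (-297.9) + 196.3 + (-87.2) = -144.7
(Excluded from the current account — financial account: foreign purchases of equities on the domestic stock exchange 119.5, inward foreign direct investment in the manufacturing sector 318.5, domestic pension funds' purchases of foreign equities 144.3; capital account: acquisition of foreign patents and trademarks (non-produced assets) 35.2.)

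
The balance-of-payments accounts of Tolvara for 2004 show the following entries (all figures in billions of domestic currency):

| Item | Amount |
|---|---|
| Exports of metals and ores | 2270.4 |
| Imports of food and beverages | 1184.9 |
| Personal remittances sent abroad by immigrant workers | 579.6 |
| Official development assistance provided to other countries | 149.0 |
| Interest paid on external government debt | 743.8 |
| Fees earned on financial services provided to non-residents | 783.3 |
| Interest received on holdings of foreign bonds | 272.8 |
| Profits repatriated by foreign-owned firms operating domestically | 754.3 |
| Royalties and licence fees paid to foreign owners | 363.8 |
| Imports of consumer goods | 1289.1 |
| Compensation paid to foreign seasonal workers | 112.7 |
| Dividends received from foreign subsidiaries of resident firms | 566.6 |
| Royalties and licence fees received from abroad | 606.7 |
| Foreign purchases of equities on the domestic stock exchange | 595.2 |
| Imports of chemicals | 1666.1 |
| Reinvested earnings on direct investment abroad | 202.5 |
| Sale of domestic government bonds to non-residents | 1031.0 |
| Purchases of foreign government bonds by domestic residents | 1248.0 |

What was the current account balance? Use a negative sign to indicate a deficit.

Goods: -1289.1 - 1666.1 + 2270.4 - 1184.9 = -1869.7
Services: 606.7 - 363.8 + 783.3 = 1026.2
Primary income: 272.8 - 112.7 - 754.3 + 566.6 - 743.8 + 202.5 = -568.9
Secondary income: -579.6 - 149.0 = -728.6
Current account = (-1869.7) + 1026.2 + (-568.9) + (-728.6) = -2141.0
(Excluded from the current account — financial account: foreign purchases of equities on the domestic stock exchange 595.2, sale of domestic government bonds to non-residents 1031.0, purchases of foreign government bonds by domestic residents 1248.0.)

-2141.0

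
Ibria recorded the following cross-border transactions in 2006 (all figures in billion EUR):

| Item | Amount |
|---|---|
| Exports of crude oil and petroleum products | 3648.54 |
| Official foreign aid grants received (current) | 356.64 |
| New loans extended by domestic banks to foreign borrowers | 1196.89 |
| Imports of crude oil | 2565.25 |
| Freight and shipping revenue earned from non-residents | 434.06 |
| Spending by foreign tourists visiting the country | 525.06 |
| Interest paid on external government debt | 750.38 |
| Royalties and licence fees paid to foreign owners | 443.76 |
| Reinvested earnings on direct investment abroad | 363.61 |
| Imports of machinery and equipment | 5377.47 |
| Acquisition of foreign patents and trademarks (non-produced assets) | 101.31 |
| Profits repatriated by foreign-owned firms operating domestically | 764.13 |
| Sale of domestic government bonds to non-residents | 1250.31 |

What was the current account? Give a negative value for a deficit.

Goods: -5377.47 + 3648.54 - 2565.25 = -4294.18
Services: -443.76 + 434.06 + 525.06 = 515.36
Primary income: 363.61 - 750.38 - 764.13 = -1150.90
Secondary income: 356.64
Current account = (-4294.18) + 515.36 + (-1150.90) + 356.64 = -4573.08
(Excluded from the current account — financial account: new loans extended by domestic banks to foreign borrowers 1196.89, sale of domestic government bonds to non-residents 1250.31; capital account: acquisition of foreign patents and trademarks (non-produced assets) 101.31.)

-4573.08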